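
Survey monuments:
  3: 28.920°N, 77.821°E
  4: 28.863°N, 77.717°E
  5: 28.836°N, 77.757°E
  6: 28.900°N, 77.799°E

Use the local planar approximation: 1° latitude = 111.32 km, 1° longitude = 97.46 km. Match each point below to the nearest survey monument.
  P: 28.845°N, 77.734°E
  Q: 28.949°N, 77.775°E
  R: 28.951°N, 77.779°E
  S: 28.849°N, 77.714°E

P at 28.845°N, 77.734°E:
  3: 11.900 km
  4: 2.600 km
  5: 2.455 km
  6: 8.810 km
  → nearest: 5 (2.455 km)
Q at 28.949°N, 77.775°E:
  3: 5.525 km
  4: 11.118 km
  5: 12.701 km
  6: 5.935 km
  → nearest: 3 (5.525 km)
R at 28.951°N, 77.779°E:
  3: 5.354 km
  4: 11.510 km
  5: 12.980 km
  6: 6.003 km
  → nearest: 3 (5.354 km)
S at 28.849°N, 77.714°E:
  3: 13.085 km
  4: 1.586 km
  5: 4.434 km
  6: 10.043 km
  → nearest: 4 (1.586 km)

P→5; Q→3; R→3; S→4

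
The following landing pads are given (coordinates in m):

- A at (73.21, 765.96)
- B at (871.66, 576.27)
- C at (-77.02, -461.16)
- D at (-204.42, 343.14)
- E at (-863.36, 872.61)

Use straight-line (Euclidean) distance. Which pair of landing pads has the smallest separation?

A and D

Pairwise distances:
A–B: √((798.45)² + (-189.69)²) = √(637522.4025 + 35982.2961) = 820.67 m
A–C: √((-150.23)² + (-1227.12)²) = √(22569.0529 + 1505823.4944) = 1236.28 m
A–D: √((-277.63)² + (-422.82)²) = √(77078.4169 + 178776.7524) = 505.82 m
A–E: √((-936.57)² + (106.65)²) = √(877163.3649 + 11374.2225) = 942.62 m
B–C: √((-948.68)² + (-1037.43)²) = √(899993.7424 + 1076261.0049) = 1405.79 m
B–D: √((-1076.08)² + (-233.13)²) = √(1157948.1664 + 54349.5969) = 1101.04 m
B–E: √((-1735.02)² + (296.34)²) = √(3010294.4004 + 87817.3956) = 1760.15 m
C–D: √((-127.40)² + (804.30)²) = √(16230.7600 + 646898.4900) = 814.33 m
C–E: √((-786.34)² + (1333.77)²) = √(618330.5956 + 1778942.4129) = 1548.31 m
D–E: √((-658.94)² + (529.47)²) = √(434201.9236 + 280338.4809) = 845.30 m
Closest pair: A–D at 505.82 m.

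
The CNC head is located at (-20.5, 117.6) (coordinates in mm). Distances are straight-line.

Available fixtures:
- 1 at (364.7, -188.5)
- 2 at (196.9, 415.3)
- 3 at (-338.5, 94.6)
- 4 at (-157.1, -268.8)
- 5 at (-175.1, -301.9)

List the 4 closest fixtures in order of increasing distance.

Distances from (-20.5, 117.6):
1: √((385.2)² + (-306.1)²) = √(148379.040 + 93697.210) = 492.0 mm
2: √((217.4)² + (297.7)²) = √(47262.760 + 88625.290) = 368.6 mm
3: √((-318.0)² + (-23.0)²) = √(101124.000 + 529.000) = 318.8 mm
4: √((-136.6)² + (-386.4)²) = √(18659.560 + 149304.960) = 409.8 mm
5: √((-154.6)² + (-419.5)²) = √(23901.160 + 175980.250) = 447.1 mm
Sorted: 3 (318.8 mm) < 2 (368.6 mm) < 4 (409.8 mm) < 5 (447.1 mm) < 1 (492.0 mm)

3, 2, 4, 5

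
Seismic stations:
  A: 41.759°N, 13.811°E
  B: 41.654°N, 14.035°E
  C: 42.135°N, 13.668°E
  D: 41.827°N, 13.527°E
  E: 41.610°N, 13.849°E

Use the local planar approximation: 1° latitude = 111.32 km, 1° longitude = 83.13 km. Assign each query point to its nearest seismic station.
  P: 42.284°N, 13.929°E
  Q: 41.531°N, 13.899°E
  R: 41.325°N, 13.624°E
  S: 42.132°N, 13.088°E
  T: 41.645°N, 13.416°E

P at 42.284°N, 13.929°E:
  A: 59.261 km
  B: 70.683 km
  C: 27.311 km
  D: 60.868 km
  E: 75.324 km
  → nearest: C (27.311 km)
Q at 41.531°N, 13.899°E:
  A: 26.414 km
  B: 17.757 km
  C: 69.926 km
  D: 45.189 km
  E: 9.727 km
  → nearest: E (9.727 km)
R at 41.325°N, 13.624°E:
  A: 50.752 km
  B: 50.087 km
  C: 90.243 km
  D: 56.461 km
  E: 36.829 km
  → nearest: E (36.829 km)
S at 42.132°N, 13.088°E:
  A: 73.051 km
  B: 95.020 km
  C: 48.217 km
  D: 49.846 km
  E: 85.900 km
  → nearest: C (48.217 km)
T at 41.645°N, 13.416°E:
  A: 35.203 km
  B: 51.467 km
  C: 58.431 km
  D: 22.263 km
  E: 36.206 km
  → nearest: D (22.263 km)

P→C; Q→E; R→E; S→C; T→D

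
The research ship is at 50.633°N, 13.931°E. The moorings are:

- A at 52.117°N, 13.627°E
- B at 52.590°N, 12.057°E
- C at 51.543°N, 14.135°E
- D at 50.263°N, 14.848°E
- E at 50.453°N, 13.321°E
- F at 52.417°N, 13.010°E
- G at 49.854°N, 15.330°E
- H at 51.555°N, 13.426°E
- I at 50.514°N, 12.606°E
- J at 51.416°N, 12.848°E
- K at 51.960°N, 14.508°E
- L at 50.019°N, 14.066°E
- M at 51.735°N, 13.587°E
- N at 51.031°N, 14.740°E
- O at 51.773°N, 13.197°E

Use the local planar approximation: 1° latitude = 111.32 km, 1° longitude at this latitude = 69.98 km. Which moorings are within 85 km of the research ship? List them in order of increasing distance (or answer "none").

Distances from 50.633°N, 13.931°E:
A: √((1.484·111.32)² + (-0.304·69.98)²) = √(27290.66995 + 452.57967) = 166.563 km
B: √((1.957·111.32)² + (-1.874·69.98)²) = √(47460.03418 + 17198.36055) = 254.280 km
C: √((0.910·111.32)² + (0.204·69.98)²) = √(10261.93312 + 203.80189) = 102.302 km
D: √((-0.370·111.32)² + (0.917·69.98)²) = √(1696.48429 + 4118.00195) = 76.253 km
E: √((-0.180·111.32)² + (-0.610·69.98)²) = √(401.50541 + 1822.24827) = 47.157 km
F: √((1.784·111.32)² + (-0.921·69.98)²) = √(39439.92636 + 4154.00616) = 208.792 km
G: √((-0.779·111.32)² + (1.399·69.98)²) = √(7520.06009 + 9584.80552) = 130.786 km
H: √((0.922·111.32)² + (-0.505·69.98)²) = √(10534.36198 + 1248.90853) = 108.551 km
I: √((-0.119·111.32)² + (-1.325·69.98)²) = √(175.48513 + 8597.64745) = 93.665 km
J: √((0.783·111.32)² + (-1.083·69.98)²) = √(7597.48619 + 5743.87248) = 115.505 km
K: √((1.327·111.32)² + (0.577·69.98)²) = √(21821.68292 + 1630.42003) = 153.141 km
L: √((-0.614·111.32)² + (0.135·69.98)²) = √(4671.78812 + 89.25148) = 69.000 km
M: √((1.102·111.32)² + (-0.344·69.98)²) = √(15049.06730 + 579.51511) = 125.014 km
N: √((0.398·111.32)² + (0.809·69.98)²) = √(1962.96492 + 3205.12461) = 71.889 km
O: √((1.140·111.32)² + (-0.734·69.98)²) = √(16104.82826 + 2638.39610) = 136.906 km
Threshold 85 km: E (47.157 km), L (69.000 km), N (71.889 km), D (76.253 km) are within range.

E, L, N, D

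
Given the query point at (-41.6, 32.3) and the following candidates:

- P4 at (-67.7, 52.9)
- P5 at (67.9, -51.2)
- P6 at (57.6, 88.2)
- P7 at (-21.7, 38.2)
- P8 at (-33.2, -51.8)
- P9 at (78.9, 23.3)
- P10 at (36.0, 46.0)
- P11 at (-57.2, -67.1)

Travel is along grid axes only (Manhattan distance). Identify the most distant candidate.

P5

Distances from (-41.6, 32.3):
P4: |-26.1| + |20.6| = 26.1 + 20.6 = 46.7
P5: |109.5| + |-83.5| = 109.5 + 83.5 = 193.0
P6: |99.2| + |55.9| = 99.2 + 55.9 = 155.1
P7: |19.9| + |5.9| = 19.9 + 5.9 = 25.8
P8: |8.4| + |-84.1| = 8.4 + 84.1 = 92.5
P9: |120.5| + |-9.0| = 120.5 + 9.0 = 129.5
P10: |77.6| + |13.7| = 77.6 + 13.7 = 91.3
P11: |-15.6| + |-99.4| = 15.6 + 99.4 = 115.0
Maximum: P5 at 193.0.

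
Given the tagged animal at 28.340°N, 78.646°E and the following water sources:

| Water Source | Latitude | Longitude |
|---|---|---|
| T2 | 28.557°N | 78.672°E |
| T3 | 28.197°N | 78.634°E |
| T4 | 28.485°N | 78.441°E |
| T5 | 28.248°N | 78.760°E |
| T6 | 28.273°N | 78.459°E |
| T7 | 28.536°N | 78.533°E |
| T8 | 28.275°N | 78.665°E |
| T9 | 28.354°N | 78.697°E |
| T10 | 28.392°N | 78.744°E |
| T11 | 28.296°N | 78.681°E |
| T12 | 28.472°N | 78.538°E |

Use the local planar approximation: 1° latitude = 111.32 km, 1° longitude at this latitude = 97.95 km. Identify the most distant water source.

T4

Distances from 28.340°N, 78.646°E:
T2: √((0.217·111.32)² + (0.026·97.95)²) = √(583.53359 + 6.48568) = 24.290 km
T3: √((-0.143·111.32)² + (-0.012·97.95)²) = √(253.40692 + 1.38157) = 15.962 km
T4: √((0.145·111.32)² + (-0.205·97.95)²) = √(260.54479 + 403.19636) = 25.763 km
T5: √((-0.092·111.32)² + (0.114·97.95)²) = √(104.88709 + 124.68626) = 15.152 km
T6: √((-0.067·111.32)² + (-0.187·97.95)²) = √(55.62833 + 335.49967) = 19.777 km
T7: √((0.196·111.32)² + (-0.113·97.95)²) = √(476.05654 + 122.50837) = 24.466 km
T8: √((-0.065·111.32)² + (0.019·97.95)²) = √(52.35680 + 3.46351) = 7.471 km
T9: √((0.014·111.32)² + (0.051·97.95)²) = √(2.42886 + 24.95452) = 5.233 km
T10: √((0.052·111.32)² + (0.098·97.95)²) = √(33.50835 + 92.14272) = 11.209 km
T11: √((-0.044·111.32)² + (0.035·97.95)²) = √(23.99119 + 11.75290) = 5.979 km
T12: √((0.132·111.32)² + (-0.108·97.95)²) = √(215.92069 + 111.90678) = 18.106 km
Maximum: T4 at 25.763 km.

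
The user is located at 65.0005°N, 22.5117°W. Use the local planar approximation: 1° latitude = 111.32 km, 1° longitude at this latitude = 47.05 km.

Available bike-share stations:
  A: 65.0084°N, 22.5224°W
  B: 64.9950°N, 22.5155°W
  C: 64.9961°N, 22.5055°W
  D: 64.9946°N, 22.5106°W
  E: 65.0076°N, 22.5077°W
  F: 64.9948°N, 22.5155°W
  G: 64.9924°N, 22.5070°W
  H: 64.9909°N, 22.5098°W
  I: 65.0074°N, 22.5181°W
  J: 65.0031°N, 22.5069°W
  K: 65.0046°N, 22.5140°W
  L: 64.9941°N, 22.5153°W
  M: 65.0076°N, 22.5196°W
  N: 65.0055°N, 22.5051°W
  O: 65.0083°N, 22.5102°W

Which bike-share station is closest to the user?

J

Distances from 65.0005°N, 22.5117°W:
A: √((0.0079·111.32)² + (-0.0107·47.05)²) = √(0.773394 + 0.253447) = 1.0133 km
B: √((-0.0055·111.32)² + (-0.0038·47.05)²) = √(0.374862 + 0.031966) = 0.6378 km
C: √((-0.0044·111.32)² + (0.0062·47.05)²) = √(0.239912 + 0.085095) = 0.5701 km
D: √((-0.0059·111.32)² + (0.0011·47.05)²) = √(0.431370 + 0.002679) = 0.6588 km
E: √((0.0071·111.32)² + (0.0040·47.05)²) = √(0.624688 + 0.035419) = 0.8125 km
F: √((-0.0057·111.32)² + (-0.0038·47.05)²) = √(0.402621 + 0.031966) = 0.6592 km
G: √((-0.0081·111.32)² + (0.0047·47.05)²) = √(0.813048 + 0.048901) = 0.9284 km
H: √((-0.0096·111.32)² + (0.0019·47.05)²) = √(1.142060 + 0.007991) = 1.0724 km
I: √((0.0069·111.32)² + (-0.0064·47.05)²) = √(0.589990 + 0.090673) = 0.8250 km
J: √((0.0026·111.32)² + (0.0048·47.05)²) = √(0.083771 + 0.051004) = 0.3671 km
K: √((0.0041·111.32)² + (-0.0023·47.05)²) = √(0.208312 + 0.011710) = 0.4691 km
L: √((-0.0064·111.32)² + (-0.0036·47.05)²) = √(0.507582 + 0.028690) = 0.7323 km
M: √((0.0071·111.32)² + (-0.0079·47.05)²) = √(0.624688 + 0.138157) = 0.8734 km
N: √((0.0050·111.32)² + (0.0066·47.05)²) = √(0.309804 + 0.096429) = 0.6374 km
O: √((0.0078·111.32)² + (0.0015·47.05)²) = √(0.753938 + 0.004981) = 0.8712 km
Minimum: J at 0.3671 km.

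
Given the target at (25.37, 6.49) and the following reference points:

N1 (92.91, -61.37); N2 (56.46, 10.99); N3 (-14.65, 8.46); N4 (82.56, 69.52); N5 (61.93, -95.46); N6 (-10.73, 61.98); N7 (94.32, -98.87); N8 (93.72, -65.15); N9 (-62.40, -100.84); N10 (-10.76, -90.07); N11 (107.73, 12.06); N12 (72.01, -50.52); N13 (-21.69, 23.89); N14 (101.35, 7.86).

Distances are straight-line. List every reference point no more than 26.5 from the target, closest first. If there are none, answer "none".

none

Distances from (25.37, 6.49):
N1: √((67.54)² + (-67.86)²) = √(4561.6516 + 4604.9796) = 95.74
N2: √((31.09)² + (4.50)²) = √(966.5881 + 20.2500) = 31.41
N3: √((-40.02)² + (1.97)²) = √(1601.6004 + 3.8809) = 40.07
N4: √((57.19)² + (63.03)²) = √(3270.6961 + 3972.7809) = 85.11
N5: √((36.56)² + (-101.95)²) = √(1336.6336 + 10393.8025) = 108.31
N6: √((-36.10)² + (55.49)²) = √(1303.2100 + 3079.1401) = 66.20
N7: √((68.95)² + (-105.36)²) = √(4754.1025 + 11100.7296) = 125.92
N8: √((68.35)² + (-71.64)²) = √(4671.7225 + 5132.2896) = 99.02
N9: √((-87.77)² + (-107.33)²) = √(7703.5729 + 11519.7289) = 138.65
N10: √((-36.13)² + (-96.56)²) = √(1305.3769 + 9323.8336) = 103.10
N11: √((82.36)² + (5.57)²) = √(6783.1696 + 31.0249) = 82.55
N12: √((46.64)² + (-57.01)²) = √(2175.2896 + 3250.1401) = 73.66
N13: √((-47.06)² + (17.40)²) = √(2214.6436 + 302.7600) = 50.17
N14: √((75.98)² + (1.37)²) = √(5772.9604 + 1.8769) = 75.99
Threshold 26.5: none within range.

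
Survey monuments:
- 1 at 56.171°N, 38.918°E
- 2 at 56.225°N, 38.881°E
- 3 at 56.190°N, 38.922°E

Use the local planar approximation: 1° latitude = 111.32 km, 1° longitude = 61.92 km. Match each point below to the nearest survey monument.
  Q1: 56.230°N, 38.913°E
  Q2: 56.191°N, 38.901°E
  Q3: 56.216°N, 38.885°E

Q1→2; Q2→3; Q3→2

Q1 at 56.230°N, 38.913°E:
  1: √((-0.059·111.32)² + (0.005·61.92)²) = √(43.13705 + 0.09585) = 6.575 km
  2: √((-0.005·111.32)² + (-0.032·61.92)²) = √(0.30980 + 3.92610) = 2.058 km
  3: √((-0.040·111.32)² + (0.009·61.92)²) = √(19.82743 + 0.31056) = 4.488 km
  → nearest: 2 (2.058 km)
Q2 at 56.191°N, 38.901°E:
  1: √((-0.020·111.32)² + (0.017·61.92)²) = √(4.95686 + 1.10805) = 2.463 km
  2: √((0.034·111.32)² + (-0.020·61.92)²) = √(14.32532 + 1.53363) = 3.982 km
  3: √((-0.001·111.32)² + (0.021·61.92)²) = √(0.01239 + 1.69083) = 1.305 km
  → nearest: 3 (1.305 km)
Q3 at 56.216°N, 38.885°E:
  1: √((-0.045·111.32)² + (0.033·61.92)²) = √(25.09409 + 4.17532) = 5.410 km
  2: √((0.009·111.32)² + (-0.004·61.92)²) = √(1.00376 + 0.06135) = 1.032 km
  3: √((-0.026·111.32)² + (0.037·61.92)²) = √(8.37709 + 5.24886) = 3.691 km
  → nearest: 2 (1.032 km)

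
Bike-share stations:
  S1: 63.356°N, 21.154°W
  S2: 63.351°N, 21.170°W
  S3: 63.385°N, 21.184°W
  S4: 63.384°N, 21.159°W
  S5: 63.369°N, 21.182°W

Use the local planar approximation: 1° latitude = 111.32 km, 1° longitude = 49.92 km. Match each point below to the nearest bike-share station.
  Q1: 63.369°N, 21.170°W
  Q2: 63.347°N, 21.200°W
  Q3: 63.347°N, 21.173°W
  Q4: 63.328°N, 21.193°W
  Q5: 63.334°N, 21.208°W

Q1 at 63.369°N, 21.170°W:
  S1: 1.653 km
  S2: 2.004 km
  S3: 1.913 km
  S4: 1.758 km
  S5: 0.599 km
  → nearest: S5 (0.599 km)
Q2 at 63.347°N, 21.200°W:
  S1: 2.505 km
  S2: 1.562 km
  S3: 4.305 km
  S4: 4.599 km
  S5: 2.609 km
  → nearest: S2 (1.562 km)
Q3 at 63.347°N, 21.173°W:
  S1: 1.380 km
  S2: 0.470 km
  S3: 4.266 km
  S4: 4.178 km
  S5: 2.490 km
  → nearest: S2 (0.470 km)
Q4 at 63.328°N, 21.193°W:
  S1: 3.675 km
  S2: 2.806 km
  S3: 6.361 km
  S4: 6.461 km
  S5: 4.597 km
  → nearest: S2 (2.806 km)
Q5 at 63.334°N, 21.208°W:
  S1: 3.642 km
  S2: 2.680 km
  S3: 5.802 km
  S4: 6.080 km
  S5: 4.107 km
  → nearest: S2 (2.680 km)

Q1→S5; Q2→S2; Q3→S2; Q4→S2; Q5→S2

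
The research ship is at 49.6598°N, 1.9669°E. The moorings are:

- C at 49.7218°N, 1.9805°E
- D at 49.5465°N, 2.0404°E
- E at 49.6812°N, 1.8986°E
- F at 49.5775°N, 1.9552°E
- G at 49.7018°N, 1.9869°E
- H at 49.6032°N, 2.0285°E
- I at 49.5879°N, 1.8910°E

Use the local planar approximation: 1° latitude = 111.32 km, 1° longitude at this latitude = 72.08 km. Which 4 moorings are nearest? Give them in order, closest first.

Distances from 49.6598°N, 1.9669°E:
C: 6.9711 km
D: 13.6801 km
E: 5.4692 km
F: 9.2004 km
G: 4.8926 km
H: 7.7080 km
I: 9.6950 km
Sorted: G (4.8926 km) < E (5.4692 km) < C (6.9711 km) < H (7.7080 km) < F (9.2004 km) < I (9.6950 km) < …

G, E, C, H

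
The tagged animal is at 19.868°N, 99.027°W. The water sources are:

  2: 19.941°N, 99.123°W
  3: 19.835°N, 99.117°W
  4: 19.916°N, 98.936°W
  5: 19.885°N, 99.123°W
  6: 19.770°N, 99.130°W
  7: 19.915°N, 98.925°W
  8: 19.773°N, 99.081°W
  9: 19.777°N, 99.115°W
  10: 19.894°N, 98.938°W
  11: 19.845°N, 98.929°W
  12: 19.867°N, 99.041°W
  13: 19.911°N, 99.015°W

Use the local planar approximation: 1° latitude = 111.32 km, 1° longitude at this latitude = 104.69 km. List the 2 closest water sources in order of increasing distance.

Distances from 19.868°N, 99.027°W:
2: √((0.073·111.32)² + (-0.096·104.69)²) = √(66.03773 + 101.00732) = 12.925 km
3: √((-0.033·111.32)² + (-0.090·104.69)²) = √(13.49504 + 88.77597) = 10.113 km
4: √((0.048·111.32)² + (0.091·104.69)²) = √(28.55150 + 90.75973) = 10.923 km
5: √((0.017·111.32)² + (-0.096·104.69)²) = √(3.58133 + 101.00732) = 10.227 km
6: √((-0.098·111.32)² + (-0.103·104.69)²) = √(119.01414 + 116.27460) = 15.339 km
7: √((0.047·111.32)² + (0.102·104.69)²) = √(27.37424 + 114.02780) = 11.891 km
8: √((-0.095·111.32)² + (-0.054·104.69)²) = √(111.83909 + 31.95935) = 11.992 km
9: √((-0.091·111.32)² + (-0.088·104.69)²) = √(102.61933 + 84.87421) = 13.693 km
10: √((0.026·111.32)² + (0.089·104.69)²) = √(8.37709 + 86.81413) = 9.757 km
11: √((-0.023·111.32)² + (0.098·104.69)²) = √(6.55544 + 105.25980) = 10.574 km
12: √((-0.001·111.32)² + (-0.014·104.69)²) = √(0.01239 + 2.14816) = 1.470 km
13: √((0.043·111.32)² + (0.012·104.69)²) = √(22.91307 + 1.57824) = 4.949 km
Sorted: 12 (1.470 km) < 13 (4.949 km) < 10 (9.757 km) < 3 (10.113 km) < …

12, 13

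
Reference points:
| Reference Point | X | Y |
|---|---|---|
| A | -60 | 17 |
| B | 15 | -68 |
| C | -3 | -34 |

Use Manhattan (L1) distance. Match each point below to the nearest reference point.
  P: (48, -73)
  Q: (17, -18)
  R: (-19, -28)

P at (48, -73):
  A: 198
  B: 38
  C: 90
  → nearest: B (38)
Q at (17, -18):
  A: 112
  B: 52
  C: 36
  → nearest: C (36)
R at (-19, -28):
  A: 86
  B: 74
  C: 22
  → nearest: C (22)

P→B; Q→C; R→C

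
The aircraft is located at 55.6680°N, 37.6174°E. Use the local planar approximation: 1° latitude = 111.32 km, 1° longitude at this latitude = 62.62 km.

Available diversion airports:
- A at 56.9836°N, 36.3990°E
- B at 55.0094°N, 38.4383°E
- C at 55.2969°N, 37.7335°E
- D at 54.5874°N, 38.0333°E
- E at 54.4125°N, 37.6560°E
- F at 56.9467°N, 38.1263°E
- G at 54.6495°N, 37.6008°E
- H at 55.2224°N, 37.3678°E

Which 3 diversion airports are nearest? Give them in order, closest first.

Distances from 55.6680°N, 37.6174°E:
A: 165.1347 km
B: 89.5410 km
C: 41.9457 km
D: 123.0794 km
E: 139.7832 km
F: 145.8684 km
G: 113.3842 km
H: 52.0084 km
Sorted: C (41.9457 km) < H (52.0084 km) < B (89.5410 km) < G (113.3842 km) < D (123.0794 km) < …

C, H, B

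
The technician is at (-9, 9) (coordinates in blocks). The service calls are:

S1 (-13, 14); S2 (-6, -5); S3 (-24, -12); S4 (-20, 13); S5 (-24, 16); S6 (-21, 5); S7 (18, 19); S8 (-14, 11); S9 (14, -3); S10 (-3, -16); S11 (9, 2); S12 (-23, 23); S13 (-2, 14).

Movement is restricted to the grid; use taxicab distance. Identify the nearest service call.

Distances from (-9, 9):
S1: |-4| + |5| = 4 + 5 = 9 blocks
S2: |3| + |-14| = 3 + 14 = 17 blocks
S3: |-15| + |-21| = 15 + 21 = 36 blocks
S4: |-11| + |4| = 11 + 4 = 15 blocks
S5: |-15| + |7| = 15 + 7 = 22 blocks
S6: |-12| + |-4| = 12 + 4 = 16 blocks
S7: |27| + |10| = 27 + 10 = 37 blocks
S8: |-5| + |2| = 5 + 2 = 7 blocks
S9: |23| + |-12| = 23 + 12 = 35 blocks
S10: |6| + |-25| = 6 + 25 = 31 blocks
S11: |18| + |-7| = 18 + 7 = 25 blocks
S12: |-14| + |14| = 14 + 14 = 28 blocks
S13: |7| + |5| = 7 + 5 = 12 blocks
Minimum: S8 at 7 blocks.

S8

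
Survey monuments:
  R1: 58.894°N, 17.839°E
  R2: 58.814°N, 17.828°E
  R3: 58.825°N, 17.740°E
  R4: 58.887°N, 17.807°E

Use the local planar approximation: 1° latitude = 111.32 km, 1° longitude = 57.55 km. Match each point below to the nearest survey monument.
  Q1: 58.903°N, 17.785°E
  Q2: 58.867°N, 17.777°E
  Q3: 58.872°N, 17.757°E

Q1→R4; Q2→R4; Q3→R4

Q1 at 58.903°N, 17.785°E:
  R1: √((-0.009·111.32)² + (0.054·57.55)²) = √(1.00376 + 9.65780) = 3.265 km
  R2: √((-0.089·111.32)² + (0.043·57.55)²) = √(98.15816 + 6.12389) = 10.212 km
  R3: √((-0.078·111.32)² + (-0.045·57.55)²) = √(75.39379 + 6.70681) = 9.061 km
  R4: √((-0.016·111.32)² + (0.022·57.55)²) = √(3.17239 + 1.60301) = 2.185 km
  → nearest: R4 (2.185 km)
Q2 at 58.867°N, 17.777°E:
  R1: √((0.027·111.32)² + (0.062·57.55)²) = √(9.03387 + 12.73134) = 4.665 km
  R2: √((-0.053·111.32)² + (0.051·57.55)²) = √(34.80953 + 8.61452) = 6.590 km
  R3: √((-0.042·111.32)² + (-0.037·57.55)²) = √(21.85974 + 4.53413) = 5.137 km
  R4: √((0.020·111.32)² + (0.030·57.55)²) = √(4.95686 + 2.98080) = 2.817 km
  → nearest: R4 (2.817 km)
Q3 at 58.872°N, 17.757°E:
  R1: √((0.022·111.32)² + (0.082·57.55)²) = √(5.99780 + 22.26990) = 5.317 km
  R2: √((-0.058·111.32)² + (0.071·57.55)²) = √(41.68717 + 16.69580) = 7.641 km
  R3: √((-0.047·111.32)² + (-0.017·57.55)²) = √(27.37424 + 0.95717) = 5.323 km
  R4: √((0.015·111.32)² + (0.050·57.55)²) = √(2.78823 + 8.28001) = 3.327 km
  → nearest: R4 (3.327 km)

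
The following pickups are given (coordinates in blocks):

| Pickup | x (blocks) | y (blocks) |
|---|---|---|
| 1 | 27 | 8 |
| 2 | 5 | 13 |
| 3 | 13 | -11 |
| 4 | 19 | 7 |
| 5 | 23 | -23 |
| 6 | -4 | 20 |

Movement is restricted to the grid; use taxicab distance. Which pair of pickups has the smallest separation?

Pairwise distances:
1–4: |-8| + |-1| = 8 + 1 = 9 blocks
2–6: |-9| + |7| = 9 + 7 = 16 blocks
2–4: |14| + |-6| = 14 + 6 = 20 blocks
3–5: |10| + |-12| = 10 + 12 = 22 blocks
3–4: |6| + |18| = 6 + 18 = 24 blocks
1–2: |-22| + |5| = 22 + 5 = 27 blocks
2–3: |8| + |-24| = 8 + 24 = 32 blocks
1–3: |-14| + |-19| = 14 + 19 = 33 blocks
4–5: |4| + |-30| = 4 + 30 = 34 blocks
1–5: |-4| + |-31| = 4 + 31 = 35 blocks
4–6: |-23| + |13| = 23 + 13 = 36 blocks
1–6: |-31| + |12| = 31 + 12 = 43 blocks
3–6: |-17| + |31| = 17 + 31 = 48 blocks
2–5: |18| + |-36| = 18 + 36 = 54 blocks
5–6: |-27| + |43| = 27 + 43 = 70 blocks
Closest pair: 1–4 at 9 blocks.

1 and 4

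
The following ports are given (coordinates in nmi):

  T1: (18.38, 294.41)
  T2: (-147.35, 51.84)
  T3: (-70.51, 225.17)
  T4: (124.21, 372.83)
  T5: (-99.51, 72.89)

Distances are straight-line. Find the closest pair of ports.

T2 and T5

Pairwise distances:
T1–T2: 293.78 nmi
T1–T3: 112.67 nmi
T1–T4: 131.72 nmi
T1–T5: 250.94 nmi
T2–T3: 189.60 nmi
T2–T4: 420.45 nmi
T2–T5: 52.27 nmi
T3–T4: 244.38 nmi
T3–T5: 155.02 nmi
T4–T5: 374.19 nmi
Closest pair: T2–T5 at 52.27 nmi.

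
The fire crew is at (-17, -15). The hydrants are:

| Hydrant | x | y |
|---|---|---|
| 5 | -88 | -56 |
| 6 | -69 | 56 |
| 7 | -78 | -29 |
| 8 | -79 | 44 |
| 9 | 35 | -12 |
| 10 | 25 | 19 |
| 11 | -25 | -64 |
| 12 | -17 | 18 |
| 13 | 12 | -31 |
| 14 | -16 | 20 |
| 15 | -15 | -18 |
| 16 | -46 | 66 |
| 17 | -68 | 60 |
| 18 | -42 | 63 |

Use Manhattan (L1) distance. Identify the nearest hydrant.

15

Distances from (-17, -15):
5: 112
6: 123
7: 75
8: 121
9: 55
10: 76
11: 57
12: 33
13: 45
14: 36
15: 5
16: 110
17: 126
18: 103
Minimum: 15 at 5.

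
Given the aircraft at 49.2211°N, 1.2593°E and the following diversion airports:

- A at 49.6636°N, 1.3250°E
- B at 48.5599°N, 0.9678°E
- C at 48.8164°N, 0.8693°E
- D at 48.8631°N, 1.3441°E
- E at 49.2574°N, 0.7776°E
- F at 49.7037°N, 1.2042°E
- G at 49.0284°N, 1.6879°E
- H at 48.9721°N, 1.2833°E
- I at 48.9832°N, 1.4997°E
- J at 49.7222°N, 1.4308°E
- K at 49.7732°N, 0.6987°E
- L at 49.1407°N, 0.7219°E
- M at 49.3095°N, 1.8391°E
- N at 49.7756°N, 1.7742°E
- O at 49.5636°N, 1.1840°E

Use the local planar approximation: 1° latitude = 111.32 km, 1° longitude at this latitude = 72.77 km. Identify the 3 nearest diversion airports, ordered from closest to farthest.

Distances from 49.2211°N, 1.2593°E:
A: √((0.4425·111.32)² + (0.0657·72.77)²) = √(2426.458933 + 22.857856) = 49.4906 km
B: √((-0.6612·111.32)² + (-0.2915·72.77)²) = √(5417.664228 + 449.968247) = 76.6005 km
C: √((-0.4047·111.32)² + (-0.3900·72.77)²) = √(2029.610982 + 805.441428) = 53.2452 km
D: √((-0.3580·111.32)² + (0.0848·72.77)²) = √(1588.226539 + 38.079957) = 40.3275 km
E: √((0.0363·111.32)² + (-0.4817·72.77)²) = √(16.329002 + 1228.734472) = 35.2855 km
F: √((0.4826·111.32)² + (-0.0551·72.77)²) = √(2886.164167 + 16.077109) = 53.8725 km
G: √((-0.1927·111.32)² + (0.4286·72.77)²) = √(460.161017 + 972.767569) = 37.8540 km
H: √((-0.2490·111.32)² + (0.0240·72.77)²) = √(768.325221 + 3.050192) = 27.7736 km
I: √((-0.2379·111.32)² + (0.2404·72.77)²) = √(701.350772 + 306.036817) = 31.7394 km
J: √((0.5011·111.32)² + (0.1715·72.77)²) = √(3111.681951 + 155.751773) = 57.1615 km
K: √((0.5521·111.32)² + (-0.5606·72.77)²) = √(3777.303574 + 1664.220766) = 73.7667 km
L: √((-0.0804·111.32)² + (-0.5374·72.77)²) = √(80.104791 + 1529.326007) = 40.1177 km
M: √((0.0884·111.32)² + (0.5798·72.77)²) = √(96.839140 + 1780.168746) = 43.3244 km
N: √((0.5545·111.32)² + (0.5149·72.77)²) = √(3810.215122 + 1403.946419) = 72.2092 km
O: √((0.3425·111.32)² + (-0.0753·72.77)²) = √(1453.675754 + 30.025808) = 38.5188 km
Sorted: H (27.7736 km) < I (31.7394 km) < E (35.2855 km) < G (37.8540 km) < O (38.5188 km) < …

H, I, E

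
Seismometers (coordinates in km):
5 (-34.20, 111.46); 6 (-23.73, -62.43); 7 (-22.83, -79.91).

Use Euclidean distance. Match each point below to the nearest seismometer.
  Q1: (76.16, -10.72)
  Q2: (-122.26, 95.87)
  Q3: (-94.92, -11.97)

Q1→6; Q2→5; Q3→6

Q1 at (76.16, -10.72):
  5: 164.64 km
  6: 112.48 km
  7: 120.77 km
  → nearest: 6 (112.48 km)
Q2 at (-122.26, 95.87):
  5: 89.43 km
  6: 186.46 km
  7: 201.95 km
  → nearest: 5 (89.43 km)
Q3 at (-94.92, -11.97):
  5: 137.56 km
  6: 87.26 km
  7: 99.06 km
  → nearest: 6 (87.26 km)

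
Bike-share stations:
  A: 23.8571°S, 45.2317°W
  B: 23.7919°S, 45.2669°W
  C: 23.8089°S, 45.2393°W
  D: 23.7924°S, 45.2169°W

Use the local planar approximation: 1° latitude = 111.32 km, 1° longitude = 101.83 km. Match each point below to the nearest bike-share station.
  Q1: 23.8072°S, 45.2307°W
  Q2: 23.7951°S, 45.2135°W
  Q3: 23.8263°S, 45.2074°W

Q1→C; Q2→D; Q3→C

Q1 at 23.8072°S, 45.2307°W:
  A: 5.5558 km
  B: 4.0607 km
  C: 0.8960 km
  D: 2.1654 km
  → nearest: C (0.8960 km)
Q2 at 23.7951°S, 45.2135°W:
  A: 7.1463 km
  B: 5.4494 km
  C: 3.0434 km
  D: 0.4585 km
  → nearest: D (0.4585 km)
Q3 at 23.8263°S, 45.2074°W:
  A: 4.2283 km
  B: 7.1676 km
  C: 3.7820 km
  D: 3.8958 km
  → nearest: C (3.7820 km)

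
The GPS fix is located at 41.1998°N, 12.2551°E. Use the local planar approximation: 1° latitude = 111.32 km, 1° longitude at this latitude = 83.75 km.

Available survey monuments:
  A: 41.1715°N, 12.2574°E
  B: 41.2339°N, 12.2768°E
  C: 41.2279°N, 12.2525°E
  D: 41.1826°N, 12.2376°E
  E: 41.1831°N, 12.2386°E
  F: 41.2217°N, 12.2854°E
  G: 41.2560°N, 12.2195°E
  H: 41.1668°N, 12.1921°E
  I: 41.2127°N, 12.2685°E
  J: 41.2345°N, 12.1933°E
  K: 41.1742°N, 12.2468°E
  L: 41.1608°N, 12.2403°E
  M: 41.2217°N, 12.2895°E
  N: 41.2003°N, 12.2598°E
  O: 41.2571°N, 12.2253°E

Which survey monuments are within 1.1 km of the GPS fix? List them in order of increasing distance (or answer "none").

Distances from 41.1998°N, 12.2551°E:
A: √((-0.0283·111.32)² + (0.0023·83.75)²) = √(9.924743 + 0.037104) = 3.1562 km
B: √((0.0341·111.32)² + (0.0217·83.75)²) = √(14.409707 + 3.302852) = 4.2086 km
C: √((0.0281·111.32)² + (-0.0026·83.75)²) = √(9.784960 + 0.047415) = 3.1357 km
D: √((-0.0172·111.32)² + (-0.0175·83.75)²) = √(3.666091 + 2.148057) = 2.4113 km
E: √((-0.0167·111.32)² + (-0.0165·83.75)²) = √(3.456045 + 1.909579) = 2.3164 km
F: √((0.0219·111.32)² + (0.0303·83.75)²) = √(5.943395 + 6.439541) = 3.5189 km
G: √((0.0562·111.32)² + (-0.0356·83.75)²) = √(39.139838 + 8.889342) = 6.9303 km
H: √((-0.0330·111.32)² + (-0.0630·83.75)²) = √(13.495043 + 27.838814) = 6.4291 km
I: √((0.0129·111.32)² + (0.0134·83.75)²) = √(2.062176 + 1.259445) = 1.8225 km
J: √((0.0347·111.32)² + (-0.0618·83.75)²) = √(14.921255 + 26.788388) = 6.4583 km
K: √((-0.0256·111.32)² + (-0.0083·83.75)²) = √(8.121314 + 0.483199) = 2.9333 km
L: √((-0.0390·111.32)² + (-0.0148·83.75)²) = √(18.848449 + 1.536360) = 4.5150 km
M: √((0.0219·111.32)² + (0.0344·83.75)²) = √(5.943395 + 8.300161) = 3.7741 km
N: √((0.0005·111.32)² + (0.0047·83.75)²) = √(0.003098 + 0.154941) = 0.3975 km
O: √((0.0573·111.32)² + (-0.0298·83.75)²) = √(40.686997 + 6.228768) = 6.8495 km
Threshold 1.1 km: N (0.3975 km) is within range.

N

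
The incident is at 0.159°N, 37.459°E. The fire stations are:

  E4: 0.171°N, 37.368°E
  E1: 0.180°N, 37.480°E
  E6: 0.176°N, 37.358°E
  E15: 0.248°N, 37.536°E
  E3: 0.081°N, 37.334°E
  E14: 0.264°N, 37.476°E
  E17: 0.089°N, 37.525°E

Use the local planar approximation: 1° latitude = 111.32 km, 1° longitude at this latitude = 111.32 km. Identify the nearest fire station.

Distances from 0.159°N, 37.459°E:
E4: √((0.012·111.32)² + (-0.091·111.32)²) = √(1.78447 + 102.61933) = 10.218 km
E1: √((0.021·111.32)² + (0.021·111.32)²) = √(5.46493 + 5.46493) = 3.306 km
E6: √((0.017·111.32)² + (-0.101·111.32)²) = √(3.58133 + 126.41224) = 11.401 km
E15: √((0.089·111.32)² + (0.077·111.32)²) = √(98.15816 + 73.47301) = 13.101 km
E3: √((-0.078·111.32)² + (-0.125·111.32)²) = √(75.39379 + 193.62722) = 16.402 km
E14: √((0.105·111.32)² + (0.017·111.32)²) = √(136.62337 + 3.58133) = 11.841 km
E17: √((-0.070·111.32)² + (0.066·111.32)²) = √(60.72150 + 53.98017) = 10.710 km
Minimum: E1 at 3.306 km.

E1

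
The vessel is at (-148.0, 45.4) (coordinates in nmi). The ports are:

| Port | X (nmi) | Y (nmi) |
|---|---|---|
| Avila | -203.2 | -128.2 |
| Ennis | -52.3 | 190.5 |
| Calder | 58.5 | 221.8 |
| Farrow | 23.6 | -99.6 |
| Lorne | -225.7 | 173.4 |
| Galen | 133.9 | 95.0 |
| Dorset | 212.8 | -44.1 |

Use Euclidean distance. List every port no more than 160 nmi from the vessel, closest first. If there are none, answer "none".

Distances from (-148.0, 45.4):
Avila: 182.2 nmi
Ennis: 173.8 nmi
Calder: 271.6 nmi
Farrow: 224.7 nmi
Lorne: 149.7 nmi
Galen: 286.2 nmi
Dorset: 371.7 nmi
Threshold 160 nmi: Lorne (149.7 nmi) is within range.

Lorne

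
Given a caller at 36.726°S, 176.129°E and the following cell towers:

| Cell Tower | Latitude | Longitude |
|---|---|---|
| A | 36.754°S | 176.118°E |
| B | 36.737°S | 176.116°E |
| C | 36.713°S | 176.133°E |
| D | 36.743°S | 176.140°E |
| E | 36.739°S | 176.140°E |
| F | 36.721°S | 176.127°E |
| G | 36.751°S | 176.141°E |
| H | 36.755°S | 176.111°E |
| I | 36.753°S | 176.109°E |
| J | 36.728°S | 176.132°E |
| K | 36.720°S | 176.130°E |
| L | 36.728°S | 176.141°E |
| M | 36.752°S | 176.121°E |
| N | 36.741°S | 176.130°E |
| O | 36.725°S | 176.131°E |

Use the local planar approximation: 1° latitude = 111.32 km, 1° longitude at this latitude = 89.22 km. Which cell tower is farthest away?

Distances from 36.726°S, 176.129°E:
A: √((-0.028·111.32)² + (-0.011·89.22)²) = √(9.71544 + 0.96319) = 3.268 km
B: √((-0.011·111.32)² + (-0.013·89.22)²) = √(1.49945 + 1.34528) = 1.687 km
C: √((0.013·111.32)² + (0.004·89.22)²) = √(2.09427 + 0.12736) = 1.491 km
D: √((-0.017·111.32)² + (0.011·89.22)²) = √(3.58133 + 0.96319) = 2.132 km
E: √((-0.013·111.32)² + (0.011·89.22)²) = √(2.09427 + 0.96319) = 1.749 km
F: √((0.005·111.32)² + (-0.002·89.22)²) = √(0.30980 + 0.03184) = 0.585 km
G: √((-0.025·111.32)² + (0.012·89.22)²) = √(7.74509 + 1.14627) = 2.982 km
H: √((-0.029·111.32)² + (-0.018·89.22)²) = √(10.42179 + 2.57911) = 3.606 km
I: √((-0.027·111.32)² + (-0.020·89.22)²) = √(9.03387 + 3.18408) = 3.495 km
J: √((-0.002·111.32)² + (0.003·89.22)²) = √(0.04957 + 0.07164) = 0.348 km
K: √((0.006·111.32)² + (0.001·89.22)²) = √(0.44612 + 0.00796) = 0.674 km
L: √((-0.002·111.32)² + (0.012·89.22)²) = √(0.04957 + 1.14627) = 1.094 km
M: √((-0.026·111.32)² + (-0.008·89.22)²) = √(8.37709 + 0.50945) = 2.981 km
N: √((-0.015·111.32)² + (0.001·89.22)²) = √(2.78823 + 0.00796) = 1.672 km
O: √((0.001·111.32)² + (0.002·89.22)²) = √(0.01239 + 0.03184) = 0.210 km
Maximum: H at 3.606 km.

H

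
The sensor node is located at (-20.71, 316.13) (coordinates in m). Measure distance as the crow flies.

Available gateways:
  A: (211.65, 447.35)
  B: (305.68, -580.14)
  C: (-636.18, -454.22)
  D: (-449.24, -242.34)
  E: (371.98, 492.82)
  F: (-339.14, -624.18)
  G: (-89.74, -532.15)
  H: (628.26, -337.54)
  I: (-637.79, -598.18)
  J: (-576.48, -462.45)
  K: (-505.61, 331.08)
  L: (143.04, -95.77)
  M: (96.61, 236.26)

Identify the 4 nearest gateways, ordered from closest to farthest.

Distances from (-20.71, 316.13):
A: 266.85 m
B: 953.85 m
C: 986.02 m
D: 703.94 m
E: 430.61 m
F: 992.76 m
G: 851.08 m
H: 921.11 m
I: 1103.06 m
J: 956.59 m
K: 485.13 m
L: 443.26 m
M: 141.93 m
Sorted: M (141.93 m) < A (266.85 m) < E (430.61 m) < L (443.26 m) < K (485.13 m) < D (703.94 m) < …

M, A, E, L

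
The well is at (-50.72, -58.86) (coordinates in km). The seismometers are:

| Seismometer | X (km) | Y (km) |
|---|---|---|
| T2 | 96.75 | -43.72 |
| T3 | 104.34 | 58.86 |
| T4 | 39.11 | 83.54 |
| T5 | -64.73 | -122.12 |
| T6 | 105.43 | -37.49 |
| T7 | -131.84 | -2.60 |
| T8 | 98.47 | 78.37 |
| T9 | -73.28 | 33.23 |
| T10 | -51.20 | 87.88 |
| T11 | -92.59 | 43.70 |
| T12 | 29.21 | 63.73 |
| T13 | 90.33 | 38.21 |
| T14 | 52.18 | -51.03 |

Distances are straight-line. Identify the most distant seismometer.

T8

Distances from (-50.72, -58.86):
T2: 148.25 km
T3: 194.68 km
T4: 168.37 km
T5: 64.79 km
T6: 157.61 km
T7: 98.72 km
T8: 202.71 km
T9: 94.81 km
T10: 146.74 km
T11: 110.78 km
T12: 146.35 km
T13: 171.22 km
T14: 103.20 km
Maximum: T8 at 202.71 km.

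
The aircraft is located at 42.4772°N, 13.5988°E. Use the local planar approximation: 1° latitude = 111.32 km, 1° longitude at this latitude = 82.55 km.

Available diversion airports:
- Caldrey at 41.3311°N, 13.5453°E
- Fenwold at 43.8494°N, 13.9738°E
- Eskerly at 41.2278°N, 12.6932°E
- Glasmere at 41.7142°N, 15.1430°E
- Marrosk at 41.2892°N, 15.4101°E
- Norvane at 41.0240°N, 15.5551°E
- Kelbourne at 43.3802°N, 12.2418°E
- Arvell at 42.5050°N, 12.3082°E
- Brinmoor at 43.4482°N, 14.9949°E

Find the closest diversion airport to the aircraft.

Arvell

Distances from 42.4772°N, 13.5988°E:
Caldrey: √((-1.1461·111.32)² + (-0.0535·82.55)²) = √(16277.639291 + 19.504810) = 127.6603 km
Fenwold: √((1.3722·111.32)² + (0.3750·82.55)²) = √(23333.571883 + 958.289414) = 155.8585 km
Eskerly: √((-1.2494·111.32)² + (-0.9056·82.55)²) = √(19344.138748 + 5588.650913) = 157.9012 km
Glasmere: √((-0.7630·111.32)² + (1.5442·82.55)²) = √(7214.321149 + 16249.546741) = 153.1792 km
Marrosk: √((-1.1880·111.32)² + (1.8113·82.55)²) = √(17489.575823 + 22357.072206) = 199.6163 km
Norvane: √((-1.4532·111.32)² + (1.9563·82.55)²) = √(26169.605373 + 26079.848550) = 228.5814 km
Kelbourne: √((0.9030·111.32)² + (-1.3570·82.55)²) = √(10104.664442 + 12548.558814) = 150.5099 km
Arvell: √((0.0278·111.32)² + (-1.2906·82.55)²) = √(9.577143 + 11350.564913) = 106.5840 km
Brinmoor: √((0.9710·111.32)² + (1.3961·82.55)²) = √(11683.819933 + 13282.114181) = 158.0061 km
Minimum: Arvell at 106.5840 km.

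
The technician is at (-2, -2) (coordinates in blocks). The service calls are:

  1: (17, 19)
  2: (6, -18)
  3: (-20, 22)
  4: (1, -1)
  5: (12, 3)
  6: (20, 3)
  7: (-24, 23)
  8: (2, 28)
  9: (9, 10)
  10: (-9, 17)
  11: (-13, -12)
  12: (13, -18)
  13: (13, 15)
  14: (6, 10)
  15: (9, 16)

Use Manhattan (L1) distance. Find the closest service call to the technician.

Distances from (-2, -2):
1: |19| + |21| = 19 + 21 = 40 blocks
2: |8| + |-16| = 8 + 16 = 24 blocks
3: |-18| + |24| = 18 + 24 = 42 blocks
4: |3| + |1| = 3 + 1 = 4 blocks
5: |14| + |5| = 14 + 5 = 19 blocks
6: |22| + |5| = 22 + 5 = 27 blocks
7: |-22| + |25| = 22 + 25 = 47 blocks
8: |4| + |30| = 4 + 30 = 34 blocks
9: |11| + |12| = 11 + 12 = 23 blocks
10: |-7| + |19| = 7 + 19 = 26 blocks
11: |-11| + |-10| = 11 + 10 = 21 blocks
12: |15| + |-16| = 15 + 16 = 31 blocks
13: |15| + |17| = 15 + 17 = 32 blocks
14: |8| + |12| = 8 + 12 = 20 blocks
15: |11| + |18| = 11 + 18 = 29 blocks
Minimum: 4 at 4 blocks.

4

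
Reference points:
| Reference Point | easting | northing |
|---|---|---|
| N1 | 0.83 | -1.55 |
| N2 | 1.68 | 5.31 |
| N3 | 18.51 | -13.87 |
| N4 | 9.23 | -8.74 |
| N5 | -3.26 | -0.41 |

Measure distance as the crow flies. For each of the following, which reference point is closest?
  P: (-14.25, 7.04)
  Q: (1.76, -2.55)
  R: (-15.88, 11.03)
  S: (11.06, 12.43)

P at (-14.25, 7.04):
  N1: √((15.08)² + (-8.59)²) = √(227.4064 + 73.7881) = 17.35
  N2: √((15.93)² + (-1.73)²) = √(253.7649 + 2.9929) = 16.02
  N3: √((32.76)² + (-20.91)²) = √(1073.2176 + 437.2281) = 38.86
  N4: √((23.48)² + (-15.78)²) = √(551.3104 + 249.0084) = 28.29
  N5: √((10.99)² + (-7.45)²) = √(120.7801 + 55.5025) = 13.28
  → nearest: N5 (13.28)
Q at (1.76, -2.55):
  N1: √((-0.93)² + (1.00)²) = √(0.8649 + 1.0000) = 1.37
  N2: √((-0.08)² + (7.86)²) = √(0.0064 + 61.7796) = 7.86
  N3: √((16.75)² + (-11.32)²) = √(280.5625 + 128.1424) = 20.22
  N4: √((7.47)² + (-6.19)²) = √(55.8009 + 38.3161) = 9.70
  N5: √((-5.02)² + (2.14)²) = √(25.2004 + 4.5796) = 5.46
  → nearest: N1 (1.37)
R at (-15.88, 11.03):
  N1: √((16.71)² + (-12.58)²) = √(279.2241 + 158.2564) = 20.92
  N2: √((17.56)² + (-5.72)²) = √(308.3536 + 32.7184) = 18.47
  N3: √((34.39)² + (-24.90)²) = √(1182.6721 + 620.0100) = 42.46
  N4: √((25.11)² + (-19.77)²) = √(630.5121 + 390.8529) = 31.96
  N5: √((12.62)² + (-11.44)²) = √(159.2644 + 130.8736) = 17.03
  → nearest: N5 (17.03)
S at (11.06, 12.43):
  N1: √((-10.23)² + (-13.98)²) = √(104.6529 + 195.4404) = 17.32
  N2: √((-9.38)² + (-7.12)²) = √(87.9844 + 50.6944) = 11.78
  N3: √((7.45)² + (-26.30)²) = √(55.5025 + 691.6900) = 27.33
  N4: √((-1.83)² + (-21.17)²) = √(3.3489 + 448.1689) = 21.25
  N5: √((-14.32)² + (-12.84)²) = √(205.0624 + 164.8656) = 19.23
  → nearest: N2 (11.78)

P→N5; Q→N1; R→N5; S→N2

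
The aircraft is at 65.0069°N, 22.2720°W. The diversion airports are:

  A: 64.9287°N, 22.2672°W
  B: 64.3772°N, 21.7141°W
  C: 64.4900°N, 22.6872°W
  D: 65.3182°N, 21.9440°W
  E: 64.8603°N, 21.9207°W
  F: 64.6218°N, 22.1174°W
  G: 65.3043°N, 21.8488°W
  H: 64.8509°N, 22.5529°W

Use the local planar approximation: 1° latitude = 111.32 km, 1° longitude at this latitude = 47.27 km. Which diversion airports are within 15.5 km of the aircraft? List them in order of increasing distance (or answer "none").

Distances from 65.0069°N, 22.2720°W:
A: √((-0.0782·111.32)² + (0.0048·47.27)²) = √(75.780925 + 0.051482) = 8.7082 km
B: √((-0.6297·111.32)² + (0.5579·47.27)²) = √(4913.758204 + 695.478850) = 74.8948 km
C: √((-0.5169·111.32)² + (-0.4152·47.27)²) = √(3311.002126 + 385.199659) = 60.7964 km
D: √((0.3113·111.32)² + (0.3280·47.27)²) = √(1200.893894 + 240.391381) = 37.9643 km
E: √((-0.1466·111.32)² + (0.3513·47.27)²) = √(266.326472 + 275.757609) = 23.2827 km
F: √((-0.3851·111.32)² + (0.1546·47.27)²) = √(1837.779626 + 53.406016) = 43.4878 km
G: √((0.2974·111.32)² + (0.4232·47.27)²) = √(1096.044845 + 400.186582) = 38.6812 km
H: √((-0.1560·111.32)² + (-0.2809·47.27)²) = √(301.575177 + 176.309082) = 21.8606 km
Threshold 15.5 km: A (8.7082 km) is within range.

A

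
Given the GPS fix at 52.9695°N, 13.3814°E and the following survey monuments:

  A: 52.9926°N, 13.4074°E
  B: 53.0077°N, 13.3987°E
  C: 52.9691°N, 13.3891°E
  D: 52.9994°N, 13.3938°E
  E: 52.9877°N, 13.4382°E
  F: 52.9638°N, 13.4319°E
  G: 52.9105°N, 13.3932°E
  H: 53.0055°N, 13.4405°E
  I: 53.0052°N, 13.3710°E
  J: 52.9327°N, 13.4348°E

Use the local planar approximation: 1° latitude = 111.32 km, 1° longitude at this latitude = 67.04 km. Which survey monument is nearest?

C

Distances from 52.9695°N, 13.3814°E:
A: √((0.0231·111.32)² + (0.0260·67.04)²) = √(6.612571 + 3.038188) = 3.1066 km
B: √((0.0382·111.32)² + (0.0173·67.04)²) = √(18.083110 + 1.345117) = 4.4077 km
C: √((-0.0004·111.32)² + (0.0077·67.04)²) = √(0.001983 + 0.266471) = 0.5181 km
D: √((0.0299·111.32)² + (0.0124·67.04)²) = √(11.078699 + 0.691053) = 3.4307 km
E: √((0.0182·111.32)² + (0.0568·67.04)²) = √(4.104773 + 14.499889) = 4.3133 km
F: √((-0.0057·111.32)² + (0.0505·67.04)²) = √(0.402621 + 11.461746) = 3.4445 km
G: √((-0.0590·111.32)² + (0.0118·67.04)²) = √(43.137048 + 0.625795) = 6.6153 km
H: √((0.0360·111.32)² + (0.0591·67.04)²) = √(16.060217 + 15.697951) = 5.6354 km
I: √((0.0357·111.32)² + (-0.0104·67.04)²) = √(15.793662 + 0.486110) = 4.0348 km
J: √((-0.0368·111.32)² + (0.0534·67.04)²) = √(16.781935 + 12.815942) = 5.4404 km
Minimum: C at 0.5181 km.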